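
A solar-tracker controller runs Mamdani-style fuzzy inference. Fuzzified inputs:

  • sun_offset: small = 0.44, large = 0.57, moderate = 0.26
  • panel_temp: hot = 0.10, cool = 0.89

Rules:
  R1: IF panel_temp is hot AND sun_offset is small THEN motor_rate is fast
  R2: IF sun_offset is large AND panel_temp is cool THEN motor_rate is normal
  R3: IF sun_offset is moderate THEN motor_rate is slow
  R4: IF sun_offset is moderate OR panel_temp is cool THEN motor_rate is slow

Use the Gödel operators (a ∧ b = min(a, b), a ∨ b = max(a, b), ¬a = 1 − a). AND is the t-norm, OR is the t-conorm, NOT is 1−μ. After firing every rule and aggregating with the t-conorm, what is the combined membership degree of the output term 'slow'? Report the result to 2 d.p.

R1: hot=0.10, small=0.44; AND[min(a, b)] → w = 0.10
R2: large=0.57, cool=0.89; AND[min(a, b)] → w = 0.57
R3: moderate=0.26 → w = 0.26
R4: moderate=0.26, cool=0.89; OR[max(a, b)] → w = 0.89
Rules with consequent 'slow': {R3, R4} → strengths 0.26, 0.89
Aggregate via t-conorm [max(a, b)]: 0.89

0.89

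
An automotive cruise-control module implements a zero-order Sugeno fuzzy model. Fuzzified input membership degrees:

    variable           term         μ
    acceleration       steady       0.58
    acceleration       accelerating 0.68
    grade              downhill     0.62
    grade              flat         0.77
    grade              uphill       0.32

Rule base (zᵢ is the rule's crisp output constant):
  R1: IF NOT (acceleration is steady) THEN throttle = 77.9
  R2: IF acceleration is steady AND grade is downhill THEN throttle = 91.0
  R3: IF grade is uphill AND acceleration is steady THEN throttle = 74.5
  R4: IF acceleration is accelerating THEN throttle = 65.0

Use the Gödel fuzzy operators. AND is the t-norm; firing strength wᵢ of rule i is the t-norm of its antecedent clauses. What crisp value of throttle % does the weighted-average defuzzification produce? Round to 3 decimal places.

76.769

R1 (z=77.9): ¬steady=1−0.58=0.42 → w = 0.42
R2 (z=91.0): steady=0.58, downhill=0.62; AND[min(a, b)] → w = 0.58
R3 (z=74.5): uphill=0.32, steady=0.58; AND[min(a, b)] → w = 0.32
R4 (z=65.0): accelerating=0.68 → w = 0.68
Weighted average = (0.42·77.9 + 0.58·91.0 + 0.32·74.5 + 0.68·65.0) / (0.42 + 0.58 + 0.32 + 0.68)
  = 153.5380 / 2.0000 = 76.769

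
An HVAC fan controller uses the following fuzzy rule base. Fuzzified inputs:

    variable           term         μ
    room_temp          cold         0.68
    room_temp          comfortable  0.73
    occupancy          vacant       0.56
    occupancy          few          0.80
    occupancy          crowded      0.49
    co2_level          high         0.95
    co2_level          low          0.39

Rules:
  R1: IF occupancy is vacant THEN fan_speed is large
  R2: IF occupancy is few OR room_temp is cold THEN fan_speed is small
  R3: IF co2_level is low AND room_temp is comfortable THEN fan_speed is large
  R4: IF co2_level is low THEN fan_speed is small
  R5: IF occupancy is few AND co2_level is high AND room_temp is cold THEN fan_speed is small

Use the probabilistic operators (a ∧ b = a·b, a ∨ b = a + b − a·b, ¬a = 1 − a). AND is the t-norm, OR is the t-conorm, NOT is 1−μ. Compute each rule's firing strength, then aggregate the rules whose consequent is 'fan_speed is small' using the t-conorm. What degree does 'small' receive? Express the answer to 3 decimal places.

R1: vacant=0.56 → w = 0.5600
R2: few=0.80, cold=0.68; OR[a + b − a·b] → w = 0.9360
R3: low=0.39, comfortable=0.73; AND[a·b] → w = 0.2847
R4: low=0.39 → w = 0.3900
R5: few=0.80, high=0.95, cold=0.68; AND[a·b] → w = 0.5168
Rules with consequent 'small': {R2, R4, R5} → strengths 0.9360, 0.3900, 0.5168
Aggregate via t-conorm [a + b − a·b]: 0.9811

0.981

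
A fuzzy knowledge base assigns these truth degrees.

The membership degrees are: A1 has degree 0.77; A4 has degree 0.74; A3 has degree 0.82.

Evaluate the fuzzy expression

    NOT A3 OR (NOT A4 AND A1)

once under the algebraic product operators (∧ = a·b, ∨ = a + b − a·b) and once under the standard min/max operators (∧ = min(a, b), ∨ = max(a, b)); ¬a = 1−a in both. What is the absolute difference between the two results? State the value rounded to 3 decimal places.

Under algebraic product:
  NOT A3 = 1 − 0.8200 = 0.1800
  NOT A4 = 1 − 0.7400 = 0.2600
  NOT A4 AND A1 = a·b on (0.2600, 0.7700) = 0.2002
  NOT A3 OR (NOT A4 AND A1) = a + b − a·b on (0.1800, 0.2002) = 0.3442
  → value = 0.3442
Under standard min/max:
  NOT A3 = 1 − 0.82 = 0.18
  NOT A4 = 1 − 0.74 = 0.26
  NOT A4 AND A1 = min(a, b) on (0.26, 0.77) = 0.26
  NOT A3 OR (NOT A4 AND A1) = max(a, b) on (0.18, 0.26) = 0.26
  → value = 0.2600
|0.3442 − 0.2600| = 0.084

0.084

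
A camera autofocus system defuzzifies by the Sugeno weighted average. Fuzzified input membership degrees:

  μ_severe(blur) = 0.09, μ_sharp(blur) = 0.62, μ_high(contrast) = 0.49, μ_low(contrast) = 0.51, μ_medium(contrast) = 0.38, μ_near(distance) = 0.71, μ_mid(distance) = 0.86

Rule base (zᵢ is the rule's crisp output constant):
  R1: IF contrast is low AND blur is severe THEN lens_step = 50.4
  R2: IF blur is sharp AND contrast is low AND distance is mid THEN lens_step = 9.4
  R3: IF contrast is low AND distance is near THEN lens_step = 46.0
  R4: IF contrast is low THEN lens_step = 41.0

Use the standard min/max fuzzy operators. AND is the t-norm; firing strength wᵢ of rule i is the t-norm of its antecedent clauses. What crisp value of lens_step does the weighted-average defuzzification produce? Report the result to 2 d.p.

R1 (z=50.4): low=0.51, severe=0.09; AND[min(a, b)] → w = 0.09
R2 (z=9.4): sharp=0.62, low=0.51, mid=0.86; AND[min(a, b)] → w = 0.51
R3 (z=46.0): low=0.51, near=0.71; AND[min(a, b)] → w = 0.51
R4 (z=41.0): low=0.51 → w = 0.51
Weighted average = (0.09·50.4 + 0.51·9.4 + 0.51·46.0 + 0.51·41.0) / (0.09 + 0.51 + 0.51 + 0.51)
  = 53.7000 / 1.6200 = 33.15

33.15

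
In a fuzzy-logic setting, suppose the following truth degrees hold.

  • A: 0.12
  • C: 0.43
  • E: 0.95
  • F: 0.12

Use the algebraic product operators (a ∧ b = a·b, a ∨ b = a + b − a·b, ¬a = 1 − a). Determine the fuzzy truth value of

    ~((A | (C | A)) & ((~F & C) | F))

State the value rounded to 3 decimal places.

0.747

C | A = a + b − a·b on (0.4300, 0.1200) = 0.4984
A | (C | A) = a + b − a·b on (0.1200, 0.4984) = 0.5586
~F = 1 − 0.1200 = 0.8800
~F & C = a·b on (0.8800, 0.4300) = 0.3784
(~F & C) | F = a + b − a·b on (0.3784, 0.1200) = 0.4530
(A | (C | A)) & ((~F & C) | F) = a·b on (0.5586, 0.4530) = 0.2530
~((A | (C | A)) & ((~F & C) | F)) = 1 − 0.2530 = 0.7470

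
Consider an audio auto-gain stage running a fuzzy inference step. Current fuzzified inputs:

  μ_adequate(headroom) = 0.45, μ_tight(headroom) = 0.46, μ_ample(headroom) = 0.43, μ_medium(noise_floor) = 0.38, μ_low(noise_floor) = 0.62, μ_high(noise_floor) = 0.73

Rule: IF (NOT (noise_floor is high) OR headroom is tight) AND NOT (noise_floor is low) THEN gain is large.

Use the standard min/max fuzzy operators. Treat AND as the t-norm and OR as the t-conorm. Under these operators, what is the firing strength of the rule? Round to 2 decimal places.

firing strength: (¬high=1−0.73=0.27 OR tight=0.46) = 0.46; AND[min(a, b)] with ¬low=1−0.62=0.38 → w = 0.38

0.38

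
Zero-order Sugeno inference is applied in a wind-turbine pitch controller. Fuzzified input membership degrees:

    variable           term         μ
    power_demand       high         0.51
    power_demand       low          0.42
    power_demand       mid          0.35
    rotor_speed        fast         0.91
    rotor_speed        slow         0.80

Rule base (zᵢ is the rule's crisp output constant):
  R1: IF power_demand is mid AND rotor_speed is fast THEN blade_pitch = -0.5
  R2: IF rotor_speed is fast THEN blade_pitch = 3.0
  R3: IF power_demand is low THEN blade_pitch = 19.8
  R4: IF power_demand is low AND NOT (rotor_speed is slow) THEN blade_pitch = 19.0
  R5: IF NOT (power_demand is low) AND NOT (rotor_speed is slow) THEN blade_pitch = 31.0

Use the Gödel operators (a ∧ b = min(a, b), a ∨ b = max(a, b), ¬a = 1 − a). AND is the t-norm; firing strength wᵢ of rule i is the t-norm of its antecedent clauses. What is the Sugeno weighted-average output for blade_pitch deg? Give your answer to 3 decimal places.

R1 (z=-0.5): mid=0.35, fast=0.91; AND[min(a, b)] → w = 0.35
R2 (z=3.0): fast=0.91 → w = 0.91
R3 (z=19.8): low=0.42 → w = 0.42
R4 (z=19.0): low=0.42, ¬slow=1−0.80=0.20; AND[min(a, b)] → w = 0.20
R5 (z=31.0): ¬low=1−0.42=0.58, ¬slow=1−0.80=0.20; AND[min(a, b)] → w = 0.20
Weighted average = (0.35·-0.5 + 0.91·3.0 + 0.42·19.8 + 0.20·19.0 + 0.20·31.0) / (0.35 + 0.91 + 0.42 + 0.20 + 0.20)
  = 20.8710 / 2.0800 = 10.034

10.034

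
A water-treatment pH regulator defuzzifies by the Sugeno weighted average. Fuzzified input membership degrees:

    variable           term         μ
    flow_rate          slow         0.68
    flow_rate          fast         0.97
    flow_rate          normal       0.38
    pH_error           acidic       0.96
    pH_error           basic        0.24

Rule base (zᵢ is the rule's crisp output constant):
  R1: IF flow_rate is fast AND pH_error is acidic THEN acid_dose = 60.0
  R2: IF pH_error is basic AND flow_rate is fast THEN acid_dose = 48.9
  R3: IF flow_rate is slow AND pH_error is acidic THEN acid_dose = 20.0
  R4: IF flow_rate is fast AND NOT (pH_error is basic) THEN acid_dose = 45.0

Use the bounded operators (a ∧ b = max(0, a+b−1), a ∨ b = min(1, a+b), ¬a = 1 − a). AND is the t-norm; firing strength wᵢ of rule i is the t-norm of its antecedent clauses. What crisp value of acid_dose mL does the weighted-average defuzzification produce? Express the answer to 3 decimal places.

44.510

R1 (z=60.0): fast=0.97, acidic=0.96; AND[max(0, a+b−1)] → w = 0.93
R2 (z=48.9): basic=0.24, fast=0.97; AND[max(0, a+b−1)] → w = 0.21
R3 (z=20.0): slow=0.68, acidic=0.96; AND[max(0, a+b−1)] → w = 0.64
R4 (z=45.0): fast=0.97, ¬basic=1−0.24=0.76; AND[max(0, a+b−1)] → w = 0.73
Weighted average = (0.93·60.0 + 0.21·48.9 + 0.64·20.0 + 0.73·45.0) / (0.93 + 0.21 + 0.64 + 0.73)
  = 111.7190 / 2.5100 = 44.510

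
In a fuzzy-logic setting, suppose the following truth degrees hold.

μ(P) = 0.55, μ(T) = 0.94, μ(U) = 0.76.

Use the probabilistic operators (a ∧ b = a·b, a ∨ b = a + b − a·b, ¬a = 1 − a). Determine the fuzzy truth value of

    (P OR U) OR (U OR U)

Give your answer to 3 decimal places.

0.994

P OR U = a + b − a·b on (0.5500, 0.7600) = 0.8920
U OR U = a + b − a·b on (0.7600, 0.7600) = 0.9424
(P OR U) OR (U OR U) = a + b − a·b on (0.8920, 0.9424) = 0.9938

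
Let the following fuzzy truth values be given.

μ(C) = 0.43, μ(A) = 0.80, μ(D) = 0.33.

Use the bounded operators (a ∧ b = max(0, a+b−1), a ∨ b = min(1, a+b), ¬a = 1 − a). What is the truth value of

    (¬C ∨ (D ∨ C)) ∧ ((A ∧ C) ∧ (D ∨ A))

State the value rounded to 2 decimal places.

¬C = 1 − 0.43 = 0.57
D ∨ C = min(1, a+b) on (0.33, 0.43) = 0.76
¬C ∨ (D ∨ C) = min(1, a+b) on (0.57, 0.76) = 1.00
A ∧ C = max(0, a+b−1) on (0.80, 0.43) = 0.23
D ∨ A = min(1, a+b) on (0.33, 0.80) = 1.00
(A ∧ C) ∧ (D ∨ A) = max(0, a+b−1) on (0.23, 1.00) = 0.23
(¬C ∨ (D ∨ C)) ∧ ((A ∧ C) ∧ (D ∨ A)) = max(0, a+b−1) on (1.00, 0.23) = 0.23

0.23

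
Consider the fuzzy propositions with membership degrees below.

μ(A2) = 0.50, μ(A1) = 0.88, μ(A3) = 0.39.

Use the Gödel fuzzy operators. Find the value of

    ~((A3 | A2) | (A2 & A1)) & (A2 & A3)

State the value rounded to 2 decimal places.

0.39

A3 | A2 = max(a, b) on (0.39, 0.50) = 0.50
A2 & A1 = min(a, b) on (0.50, 0.88) = 0.50
(A3 | A2) | (A2 & A1) = max(a, b) on (0.50, 0.50) = 0.50
~((A3 | A2) | (A2 & A1)) = 1 − 0.50 = 0.50
A2 & A3 = min(a, b) on (0.50, 0.39) = 0.39
~((A3 | A2) | (A2 & A1)) & (A2 & A3) = min(a, b) on (0.50, 0.39) = 0.39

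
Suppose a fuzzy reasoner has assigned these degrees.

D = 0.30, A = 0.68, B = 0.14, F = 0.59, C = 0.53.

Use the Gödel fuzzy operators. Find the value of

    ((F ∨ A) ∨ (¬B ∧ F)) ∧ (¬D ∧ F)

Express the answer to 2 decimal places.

F ∨ A = max(a, b) on (0.59, 0.68) = 0.68
¬B = 1 − 0.14 = 0.86
¬B ∧ F = min(a, b) on (0.86, 0.59) = 0.59
(F ∨ A) ∨ (¬B ∧ F) = max(a, b) on (0.68, 0.59) = 0.68
¬D = 1 − 0.30 = 0.70
¬D ∧ F = min(a, b) on (0.70, 0.59) = 0.59
((F ∨ A) ∨ (¬B ∧ F)) ∧ (¬D ∧ F) = min(a, b) on (0.68, 0.59) = 0.59

0.59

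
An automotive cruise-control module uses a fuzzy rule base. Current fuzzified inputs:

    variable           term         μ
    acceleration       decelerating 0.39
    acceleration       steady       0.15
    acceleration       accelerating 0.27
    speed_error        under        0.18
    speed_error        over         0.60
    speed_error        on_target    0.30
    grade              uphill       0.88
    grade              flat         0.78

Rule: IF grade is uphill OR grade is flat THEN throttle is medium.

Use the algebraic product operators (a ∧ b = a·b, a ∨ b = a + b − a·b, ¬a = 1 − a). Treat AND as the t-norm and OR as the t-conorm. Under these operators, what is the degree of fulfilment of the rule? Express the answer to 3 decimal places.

0.974

firing strength: uphill=0.88, flat=0.78; OR[a + b − a·b] → w = 0.9736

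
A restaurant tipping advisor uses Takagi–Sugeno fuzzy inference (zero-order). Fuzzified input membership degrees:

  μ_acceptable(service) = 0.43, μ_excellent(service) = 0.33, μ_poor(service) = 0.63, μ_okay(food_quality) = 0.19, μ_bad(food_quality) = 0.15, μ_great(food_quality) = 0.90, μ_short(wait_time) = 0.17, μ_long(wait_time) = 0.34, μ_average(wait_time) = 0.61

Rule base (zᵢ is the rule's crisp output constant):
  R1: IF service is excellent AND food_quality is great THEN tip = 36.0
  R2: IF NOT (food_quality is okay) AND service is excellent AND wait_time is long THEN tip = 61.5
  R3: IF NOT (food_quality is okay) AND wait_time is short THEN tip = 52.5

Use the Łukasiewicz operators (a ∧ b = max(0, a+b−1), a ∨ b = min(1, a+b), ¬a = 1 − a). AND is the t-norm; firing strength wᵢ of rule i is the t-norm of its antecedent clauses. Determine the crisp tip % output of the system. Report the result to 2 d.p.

R1 (z=36.0): excellent=0.33, great=0.90; AND[max(0, a+b−1)] → w = 0.23
R2 (z=61.5): ¬okay=1−0.19=0.81, excellent=0.33, long=0.34; AND[max(0, a+b−1)] → w = 0.00
R3 (z=52.5): ¬okay=1−0.19=0.81, short=0.17; AND[max(0, a+b−1)] → w = 0.00
Weighted average = (0.23·36.0 + 0.00·61.5 + 0.00·52.5) / (0.23 + 0.00 + 0.00)
  = 8.2800 / 0.2300 = 36.00

36.00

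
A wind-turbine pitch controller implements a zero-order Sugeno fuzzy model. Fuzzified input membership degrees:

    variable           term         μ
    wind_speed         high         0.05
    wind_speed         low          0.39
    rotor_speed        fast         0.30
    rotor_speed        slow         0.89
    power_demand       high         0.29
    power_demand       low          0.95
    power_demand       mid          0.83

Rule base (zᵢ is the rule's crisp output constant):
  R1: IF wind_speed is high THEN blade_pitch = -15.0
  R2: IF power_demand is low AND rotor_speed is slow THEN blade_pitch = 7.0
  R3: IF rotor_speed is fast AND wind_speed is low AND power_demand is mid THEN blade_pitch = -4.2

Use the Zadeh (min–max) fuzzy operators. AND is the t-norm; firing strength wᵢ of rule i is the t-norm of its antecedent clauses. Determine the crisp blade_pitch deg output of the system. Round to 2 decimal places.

R1 (z=-15.0): high=0.05 → w = 0.05
R2 (z=7.0): low=0.95, slow=0.89; AND[min(a, b)] → w = 0.89
R3 (z=-4.2): fast=0.30, low=0.39, mid=0.83; AND[min(a, b)] → w = 0.30
Weighted average = (0.05·-15.0 + 0.89·7.0 + 0.30·-4.2) / (0.05 + 0.89 + 0.30)
  = 4.2200 / 1.2400 = 3.40

3.40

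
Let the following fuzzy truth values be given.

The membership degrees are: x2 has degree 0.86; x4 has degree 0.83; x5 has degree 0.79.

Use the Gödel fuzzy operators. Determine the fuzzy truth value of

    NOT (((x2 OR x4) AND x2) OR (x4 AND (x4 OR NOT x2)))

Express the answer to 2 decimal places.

0.14

x2 OR x4 = max(a, b) on (0.86, 0.83) = 0.86
(x2 OR x4) AND x2 = min(a, b) on (0.86, 0.86) = 0.86
NOT x2 = 1 − 0.86 = 0.14
x4 OR NOT x2 = max(a, b) on (0.83, 0.14) = 0.83
x4 AND (x4 OR NOT x2) = min(a, b) on (0.83, 0.83) = 0.83
((x2 OR x4) AND x2) OR (x4 AND (x4 OR NOT x2)) = max(a, b) on (0.86, 0.83) = 0.86
NOT (((x2 OR x4) AND x2) OR (x4 AND (x4 OR NOT x2))) = 1 − 0.86 = 0.14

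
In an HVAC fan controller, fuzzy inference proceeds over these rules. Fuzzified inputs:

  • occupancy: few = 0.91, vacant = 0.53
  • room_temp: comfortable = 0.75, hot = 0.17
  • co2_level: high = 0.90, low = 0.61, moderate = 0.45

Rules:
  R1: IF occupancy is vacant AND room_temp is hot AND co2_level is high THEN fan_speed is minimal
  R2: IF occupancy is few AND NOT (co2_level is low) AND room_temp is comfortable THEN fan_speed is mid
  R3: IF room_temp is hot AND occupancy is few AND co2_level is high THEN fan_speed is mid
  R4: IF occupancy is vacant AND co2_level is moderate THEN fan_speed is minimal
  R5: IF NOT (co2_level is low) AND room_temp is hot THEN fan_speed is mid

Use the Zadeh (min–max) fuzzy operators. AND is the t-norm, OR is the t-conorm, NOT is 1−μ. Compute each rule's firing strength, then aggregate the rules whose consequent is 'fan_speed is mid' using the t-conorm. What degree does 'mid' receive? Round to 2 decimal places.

0.39

R1: vacant=0.53, hot=0.17, high=0.90; AND[min(a, b)] → w = 0.17
R2: few=0.91, ¬low=1−0.61=0.39, comfortable=0.75; AND[min(a, b)] → w = 0.39
R3: hot=0.17, few=0.91, high=0.90; AND[min(a, b)] → w = 0.17
R4: vacant=0.53, moderate=0.45; AND[min(a, b)] → w = 0.45
R5: ¬low=1−0.61=0.39, hot=0.17; AND[min(a, b)] → w = 0.17
Rules with consequent 'mid': {R2, R3, R5} → strengths 0.39, 0.17, 0.17
Aggregate via t-conorm [max(a, b)]: 0.39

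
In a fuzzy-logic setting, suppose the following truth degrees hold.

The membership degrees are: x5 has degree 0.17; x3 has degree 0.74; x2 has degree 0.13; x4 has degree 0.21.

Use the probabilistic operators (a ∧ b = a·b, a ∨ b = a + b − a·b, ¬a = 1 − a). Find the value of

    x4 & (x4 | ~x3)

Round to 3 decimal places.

~x3 = 1 − 0.7400 = 0.2600
x4 | ~x3 = a + b − a·b on (0.2100, 0.2600) = 0.4154
x4 & (x4 | ~x3) = a·b on (0.2100, 0.4154) = 0.0872

0.087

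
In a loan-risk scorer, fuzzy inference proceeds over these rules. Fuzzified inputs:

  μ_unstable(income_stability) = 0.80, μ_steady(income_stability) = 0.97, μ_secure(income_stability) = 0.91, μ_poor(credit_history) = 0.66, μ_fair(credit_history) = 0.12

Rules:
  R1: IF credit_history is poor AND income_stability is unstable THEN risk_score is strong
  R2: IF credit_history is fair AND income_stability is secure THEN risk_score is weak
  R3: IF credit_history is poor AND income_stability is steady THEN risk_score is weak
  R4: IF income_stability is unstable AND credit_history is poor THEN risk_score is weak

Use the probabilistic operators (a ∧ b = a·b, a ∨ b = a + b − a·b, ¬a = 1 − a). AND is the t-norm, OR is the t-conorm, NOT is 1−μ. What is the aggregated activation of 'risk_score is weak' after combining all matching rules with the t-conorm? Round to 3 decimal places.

R1: poor=0.66, unstable=0.80; AND[a·b] → w = 0.5280
R2: fair=0.12, secure=0.91; AND[a·b] → w = 0.1092
R3: poor=0.66, steady=0.97; AND[a·b] → w = 0.6402
R4: unstable=0.80, poor=0.66; AND[a·b] → w = 0.5280
Rules with consequent 'weak': {R2, R3, R4} → strengths 0.1092, 0.6402, 0.5280
Aggregate via t-conorm [a + b − a·b]: 0.8487

0.849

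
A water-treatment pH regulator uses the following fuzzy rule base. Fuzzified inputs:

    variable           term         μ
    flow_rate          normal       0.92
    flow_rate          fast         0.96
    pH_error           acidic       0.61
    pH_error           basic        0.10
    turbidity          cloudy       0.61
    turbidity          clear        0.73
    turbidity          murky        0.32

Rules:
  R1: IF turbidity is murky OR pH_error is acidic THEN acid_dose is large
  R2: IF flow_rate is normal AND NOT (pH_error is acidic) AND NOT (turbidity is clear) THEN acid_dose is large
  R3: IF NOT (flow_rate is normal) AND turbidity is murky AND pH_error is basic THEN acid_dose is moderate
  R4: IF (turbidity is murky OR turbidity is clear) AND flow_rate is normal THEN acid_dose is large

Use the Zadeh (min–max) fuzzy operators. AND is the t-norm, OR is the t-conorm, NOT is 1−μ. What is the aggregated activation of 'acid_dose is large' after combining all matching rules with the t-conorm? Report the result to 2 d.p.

R1: murky=0.32, acidic=0.61; OR[max(a, b)] → w = 0.61
R2: normal=0.92, ¬acidic=1−0.61=0.39, ¬clear=1−0.73=0.27; AND[min(a, b)] → w = 0.27
R3: ¬normal=1−0.92=0.08, murky=0.32, basic=0.10; AND[min(a, b)] → w = 0.08
R4: (murky=0.32 OR clear=0.73) = 0.73; AND[min(a, b)] with normal=0.92 → w = 0.73
Rules with consequent 'large': {R1, R2, R4} → strengths 0.61, 0.27, 0.73
Aggregate via t-conorm [max(a, b)]: 0.73

0.73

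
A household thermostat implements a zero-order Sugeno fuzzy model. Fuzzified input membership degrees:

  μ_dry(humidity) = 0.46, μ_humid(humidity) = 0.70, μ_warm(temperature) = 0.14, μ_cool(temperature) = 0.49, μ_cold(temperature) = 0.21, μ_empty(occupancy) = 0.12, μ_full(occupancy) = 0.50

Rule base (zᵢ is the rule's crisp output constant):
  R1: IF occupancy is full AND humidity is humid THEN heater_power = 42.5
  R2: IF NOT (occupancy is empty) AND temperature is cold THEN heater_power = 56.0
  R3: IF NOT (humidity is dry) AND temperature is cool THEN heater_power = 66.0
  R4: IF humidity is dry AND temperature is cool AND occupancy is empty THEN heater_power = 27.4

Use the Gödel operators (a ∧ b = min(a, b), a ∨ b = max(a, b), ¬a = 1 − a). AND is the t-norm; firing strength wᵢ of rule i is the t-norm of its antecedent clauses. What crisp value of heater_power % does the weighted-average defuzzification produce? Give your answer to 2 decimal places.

52.00

R1 (z=42.5): full=0.50, humid=0.70; AND[min(a, b)] → w = 0.50
R2 (z=56.0): ¬empty=1−0.12=0.88, cold=0.21; AND[min(a, b)] → w = 0.21
R3 (z=66.0): ¬dry=1−0.46=0.54, cool=0.49; AND[min(a, b)] → w = 0.49
R4 (z=27.4): dry=0.46, cool=0.49, empty=0.12; AND[min(a, b)] → w = 0.12
Weighted average = (0.50·42.5 + 0.21·56.0 + 0.49·66.0 + 0.12·27.4) / (0.50 + 0.21 + 0.49 + 0.12)
  = 68.6380 / 1.3200 = 52.00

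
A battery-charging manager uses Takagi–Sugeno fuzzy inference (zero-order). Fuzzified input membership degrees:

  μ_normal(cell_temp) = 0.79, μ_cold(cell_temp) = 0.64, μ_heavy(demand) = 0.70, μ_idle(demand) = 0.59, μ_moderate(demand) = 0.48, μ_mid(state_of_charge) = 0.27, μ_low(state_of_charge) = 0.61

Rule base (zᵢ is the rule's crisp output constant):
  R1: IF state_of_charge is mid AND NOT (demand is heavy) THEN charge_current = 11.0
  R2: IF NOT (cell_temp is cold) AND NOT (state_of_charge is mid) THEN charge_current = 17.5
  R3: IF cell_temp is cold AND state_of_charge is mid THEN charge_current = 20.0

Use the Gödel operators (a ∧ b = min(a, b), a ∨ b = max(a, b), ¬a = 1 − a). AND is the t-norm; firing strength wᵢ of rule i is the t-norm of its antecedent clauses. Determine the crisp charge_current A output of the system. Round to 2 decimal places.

R1 (z=11.0): mid=0.27, ¬heavy=1−0.70=0.30; AND[min(a, b)] → w = 0.27
R2 (z=17.5): ¬cold=1−0.64=0.36, ¬mid=1−0.27=0.73; AND[min(a, b)] → w = 0.36
R3 (z=20.0): cold=0.64, mid=0.27; AND[min(a, b)] → w = 0.27
Weighted average = (0.27·11.0 + 0.36·17.5 + 0.27·20.0) / (0.27 + 0.36 + 0.27)
  = 14.6700 / 0.9000 = 16.30

16.30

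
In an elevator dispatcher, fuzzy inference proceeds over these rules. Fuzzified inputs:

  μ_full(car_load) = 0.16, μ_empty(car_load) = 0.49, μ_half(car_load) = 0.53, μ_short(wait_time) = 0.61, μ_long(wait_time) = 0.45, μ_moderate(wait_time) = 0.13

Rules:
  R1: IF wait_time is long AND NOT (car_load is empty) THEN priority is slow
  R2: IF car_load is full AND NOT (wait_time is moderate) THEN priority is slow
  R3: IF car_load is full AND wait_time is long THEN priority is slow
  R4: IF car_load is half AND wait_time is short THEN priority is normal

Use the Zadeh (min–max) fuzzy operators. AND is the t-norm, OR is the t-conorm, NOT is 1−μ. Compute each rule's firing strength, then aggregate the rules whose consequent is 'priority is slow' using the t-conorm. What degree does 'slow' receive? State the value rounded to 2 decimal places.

R1: long=0.45, ¬empty=1−0.49=0.51; AND[min(a, b)] → w = 0.45
R2: full=0.16, ¬moderate=1−0.13=0.87; AND[min(a, b)] → w = 0.16
R3: full=0.16, long=0.45; AND[min(a, b)] → w = 0.16
R4: half=0.53, short=0.61; AND[min(a, b)] → w = 0.53
Rules with consequent 'slow': {R1, R2, R3} → strengths 0.45, 0.16, 0.16
Aggregate via t-conorm [max(a, b)]: 0.45

0.45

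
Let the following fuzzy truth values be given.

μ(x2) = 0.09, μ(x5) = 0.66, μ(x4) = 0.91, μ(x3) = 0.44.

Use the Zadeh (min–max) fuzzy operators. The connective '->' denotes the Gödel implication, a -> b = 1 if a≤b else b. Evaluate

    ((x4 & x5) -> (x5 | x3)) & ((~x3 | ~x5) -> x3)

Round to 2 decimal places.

0.44

x4 & x5 = min(a, b) on (0.91, 0.66) = 0.66
x5 | x3 = max(a, b) on (0.66, 0.44) = 0.66
(x4 & x5) -> (x5 | x3)  [Gödel: 1 if a≤b else b] with a=0.66, b=0.66 → 1.00
~x3 = 1 − 0.44 = 0.56
~x5 = 1 − 0.66 = 0.34
~x3 | ~x5 = max(a, b) on (0.56, 0.34) = 0.56
(~x3 | ~x5) -> x3  [Gödel: 1 if a≤b else b] with a=0.56, b=0.44 → 0.44
((x4 & x5) -> (x5 | x3)) & ((~x3 | ~x5) -> x3) = min(a, b) on (1.00, 0.44) = 0.44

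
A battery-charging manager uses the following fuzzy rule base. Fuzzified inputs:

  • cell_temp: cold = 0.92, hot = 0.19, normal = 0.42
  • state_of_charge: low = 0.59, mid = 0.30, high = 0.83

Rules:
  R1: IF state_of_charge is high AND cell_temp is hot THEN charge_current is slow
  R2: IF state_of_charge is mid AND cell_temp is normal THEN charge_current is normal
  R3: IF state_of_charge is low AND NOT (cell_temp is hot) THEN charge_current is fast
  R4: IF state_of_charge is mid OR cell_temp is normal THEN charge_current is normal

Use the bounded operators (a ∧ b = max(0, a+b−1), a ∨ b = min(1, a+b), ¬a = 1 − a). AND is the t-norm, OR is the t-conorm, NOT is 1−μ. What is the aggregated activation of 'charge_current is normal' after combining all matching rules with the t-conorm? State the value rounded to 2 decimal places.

R1: high=0.83, hot=0.19; AND[max(0, a+b−1)] → w = 0.02
R2: mid=0.30, normal=0.42; AND[max(0, a+b−1)] → w = 0.00
R3: low=0.59, ¬hot=1−0.19=0.81; AND[max(0, a+b−1)] → w = 0.40
R4: mid=0.30, normal=0.42; OR[min(1, a+b)] → w = 0.72
Rules with consequent 'normal': {R2, R4} → strengths 0.00, 0.72
Aggregate via t-conorm [min(1, a+b)]: 0.72

0.72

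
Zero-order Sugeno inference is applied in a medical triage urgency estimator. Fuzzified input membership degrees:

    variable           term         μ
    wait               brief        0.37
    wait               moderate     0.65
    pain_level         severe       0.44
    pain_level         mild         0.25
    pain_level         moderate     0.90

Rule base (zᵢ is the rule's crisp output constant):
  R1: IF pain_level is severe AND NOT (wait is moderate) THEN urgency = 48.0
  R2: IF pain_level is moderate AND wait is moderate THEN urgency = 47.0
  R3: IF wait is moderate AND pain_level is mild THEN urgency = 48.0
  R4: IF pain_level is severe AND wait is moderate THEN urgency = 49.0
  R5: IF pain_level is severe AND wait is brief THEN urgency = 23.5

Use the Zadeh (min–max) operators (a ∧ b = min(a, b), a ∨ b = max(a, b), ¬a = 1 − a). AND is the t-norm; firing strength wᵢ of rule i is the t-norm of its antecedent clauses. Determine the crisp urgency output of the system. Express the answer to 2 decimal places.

R1 (z=48.0): severe=0.44, ¬moderate=1−0.65=0.35; AND[min(a, b)] → w = 0.35
R2 (z=47.0): moderate=0.90, moderate=0.65; AND[min(a, b)] → w = 0.65
R3 (z=48.0): moderate=0.65, mild=0.25; AND[min(a, b)] → w = 0.25
R4 (z=49.0): severe=0.44, moderate=0.65; AND[min(a, b)] → w = 0.44
R5 (z=23.5): severe=0.44, brief=0.37; AND[min(a, b)] → w = 0.37
Weighted average = (0.35·48.0 + 0.65·47.0 + 0.25·48.0 + 0.44·49.0 + 0.37·23.5) / (0.35 + 0.65 + 0.25 + 0.44 + 0.37)
  = 89.6050 / 2.0600 = 43.50

43.50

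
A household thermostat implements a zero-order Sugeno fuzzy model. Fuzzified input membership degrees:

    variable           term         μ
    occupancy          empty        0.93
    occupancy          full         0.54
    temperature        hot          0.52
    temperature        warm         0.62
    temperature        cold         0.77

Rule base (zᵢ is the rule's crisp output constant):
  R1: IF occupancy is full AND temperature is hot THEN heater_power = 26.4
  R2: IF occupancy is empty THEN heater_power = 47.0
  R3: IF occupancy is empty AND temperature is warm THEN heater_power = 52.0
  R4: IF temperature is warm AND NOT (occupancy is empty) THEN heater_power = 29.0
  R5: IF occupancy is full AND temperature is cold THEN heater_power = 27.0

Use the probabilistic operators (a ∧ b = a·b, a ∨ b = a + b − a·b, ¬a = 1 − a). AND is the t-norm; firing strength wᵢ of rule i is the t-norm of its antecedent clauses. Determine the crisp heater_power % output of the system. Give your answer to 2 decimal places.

R1 (z=26.4): full=0.54, hot=0.52; AND[a·b] → w = 0.2808
R2 (z=47.0): empty=0.93 → w = 0.9300
R3 (z=52.0): empty=0.93, warm=0.62; AND[a·b] → w = 0.5766
R4 (z=29.0): warm=0.62, ¬empty=1−0.93=0.07; AND[a·b] → w = 0.0434
R5 (z=27.0): full=0.54, cold=0.77; AND[a·b] → w = 0.4158
Weighted average = (0.2808·26.4 + 0.9300·47.0 + 0.5766·52.0 + 0.0434·29.0 + 0.4158·27.0) / (0.2808 + 0.9300 + 0.5766 + 0.0434 + 0.4158)
  = 93.5915 / 2.2466 = 41.66

41.66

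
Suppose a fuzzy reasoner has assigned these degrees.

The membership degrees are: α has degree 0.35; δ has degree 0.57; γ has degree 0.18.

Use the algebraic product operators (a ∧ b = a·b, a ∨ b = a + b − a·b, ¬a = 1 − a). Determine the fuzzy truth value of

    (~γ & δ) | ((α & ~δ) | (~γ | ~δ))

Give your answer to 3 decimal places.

0.954

~γ = 1 − 0.1800 = 0.8200
~γ & δ = a·b on (0.8200, 0.5700) = 0.4674
~δ = 1 − 0.5700 = 0.4300
α & ~δ = a·b on (0.3500, 0.4300) = 0.1505
~γ = 1 − 0.1800 = 0.8200
~δ = 1 − 0.5700 = 0.4300
~γ | ~δ = a + b − a·b on (0.8200, 0.4300) = 0.8974
(α & ~δ) | (~γ | ~δ) = a + b − a·b on (0.1505, 0.8974) = 0.9128
(~γ & δ) | ((α & ~δ) | (~γ | ~δ)) = a + b − a·b on (0.4674, 0.9128) = 0.9536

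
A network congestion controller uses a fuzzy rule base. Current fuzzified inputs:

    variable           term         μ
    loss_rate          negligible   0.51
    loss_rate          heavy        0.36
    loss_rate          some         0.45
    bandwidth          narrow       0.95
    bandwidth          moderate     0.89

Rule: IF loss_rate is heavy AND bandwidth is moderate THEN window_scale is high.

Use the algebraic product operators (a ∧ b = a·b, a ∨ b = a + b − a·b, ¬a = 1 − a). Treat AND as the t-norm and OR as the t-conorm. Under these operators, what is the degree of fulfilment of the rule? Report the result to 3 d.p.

firing strength: heavy=0.36, moderate=0.89; AND[a·b] → w = 0.3204

0.320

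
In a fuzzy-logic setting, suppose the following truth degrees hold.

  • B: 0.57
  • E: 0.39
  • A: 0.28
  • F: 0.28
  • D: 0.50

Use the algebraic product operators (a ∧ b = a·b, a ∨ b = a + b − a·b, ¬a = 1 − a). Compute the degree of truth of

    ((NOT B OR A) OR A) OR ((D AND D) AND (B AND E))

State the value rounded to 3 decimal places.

0.721

NOT B = 1 − 0.5700 = 0.4300
NOT B OR A = a + b − a·b on (0.4300, 0.2800) = 0.5896
(NOT B OR A) OR A = a + b − a·b on (0.5896, 0.2800) = 0.7045
D AND D = a·b on (0.5000, 0.5000) = 0.2500
B AND E = a·b on (0.5700, 0.3900) = 0.2223
(D AND D) AND (B AND E) = a·b on (0.2500, 0.2223) = 0.0556
((NOT B OR A) OR A) OR ((D AND D) AND (B AND E)) = a + b − a·b on (0.7045, 0.0556) = 0.7209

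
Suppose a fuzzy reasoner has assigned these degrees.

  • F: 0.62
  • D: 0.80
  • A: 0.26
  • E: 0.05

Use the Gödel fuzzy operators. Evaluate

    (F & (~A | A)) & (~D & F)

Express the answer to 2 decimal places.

~A = 1 − 0.26 = 0.74
~A | A = max(a, b) on (0.74, 0.26) = 0.74
F & (~A | A) = min(a, b) on (0.62, 0.74) = 0.62
~D = 1 − 0.80 = 0.20
~D & F = min(a, b) on (0.20, 0.62) = 0.20
(F & (~A | A)) & (~D & F) = min(a, b) on (0.62, 0.20) = 0.20

0.20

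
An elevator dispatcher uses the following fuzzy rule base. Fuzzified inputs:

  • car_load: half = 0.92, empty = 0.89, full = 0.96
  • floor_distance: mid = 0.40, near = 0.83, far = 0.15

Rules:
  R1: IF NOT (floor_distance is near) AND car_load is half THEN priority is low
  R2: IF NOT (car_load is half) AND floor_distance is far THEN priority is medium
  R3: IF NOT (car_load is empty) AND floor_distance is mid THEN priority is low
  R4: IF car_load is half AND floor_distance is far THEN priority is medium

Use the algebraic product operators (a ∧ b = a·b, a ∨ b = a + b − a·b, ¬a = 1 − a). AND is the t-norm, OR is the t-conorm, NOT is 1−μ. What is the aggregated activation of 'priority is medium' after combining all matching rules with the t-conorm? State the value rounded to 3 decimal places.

R1: ¬near=1−0.83=0.17, half=0.92; AND[a·b] → w = 0.1564
R2: ¬half=1−0.92=0.08, far=0.15; AND[a·b] → w = 0.0120
R3: ¬empty=1−0.89=0.11, mid=0.40; AND[a·b] → w = 0.0440
R4: half=0.92, far=0.15; AND[a·b] → w = 0.1380
Rules with consequent 'medium': {R2, R4} → strengths 0.0120, 0.1380
Aggregate via t-conorm [a + b − a·b]: 0.1483

0.148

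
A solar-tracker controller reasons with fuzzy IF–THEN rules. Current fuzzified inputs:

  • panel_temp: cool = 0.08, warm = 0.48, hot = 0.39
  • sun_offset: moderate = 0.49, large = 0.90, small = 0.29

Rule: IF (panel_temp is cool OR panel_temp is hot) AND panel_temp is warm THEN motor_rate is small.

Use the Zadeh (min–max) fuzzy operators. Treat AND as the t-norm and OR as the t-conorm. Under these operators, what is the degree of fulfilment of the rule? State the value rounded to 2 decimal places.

firing strength: (cool=0.08 OR hot=0.39) = 0.39; AND[min(a, b)] with warm=0.48 → w = 0.39

0.39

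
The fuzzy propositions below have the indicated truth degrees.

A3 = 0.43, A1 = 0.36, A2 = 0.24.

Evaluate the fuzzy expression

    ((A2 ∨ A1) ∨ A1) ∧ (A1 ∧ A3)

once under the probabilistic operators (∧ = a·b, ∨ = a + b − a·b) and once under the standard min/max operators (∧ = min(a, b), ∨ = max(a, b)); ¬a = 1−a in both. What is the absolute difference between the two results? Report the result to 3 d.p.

Under probabilistic:
  A2 ∨ A1 = a + b − a·b on (0.2400, 0.3600) = 0.5136
  (A2 ∨ A1) ∨ A1 = a + b − a·b on (0.5136, 0.3600) = 0.6887
  A1 ∧ A3 = a·b on (0.3600, 0.4300) = 0.1548
  ((A2 ∨ A1) ∨ A1) ∧ (A1 ∧ A3) = a·b on (0.6887, 0.1548) = 0.1066
  → value = 0.1066
Under standard min/max:
  A2 ∨ A1 = max(a, b) on (0.24, 0.36) = 0.36
  (A2 ∨ A1) ∨ A1 = max(a, b) on (0.36, 0.36) = 0.36
  A1 ∧ A3 = min(a, b) on (0.36, 0.43) = 0.36
  ((A2 ∨ A1) ∨ A1) ∧ (A1 ∧ A3) = min(a, b) on (0.36, 0.36) = 0.36
  → value = 0.3600
|0.1066 − 0.3600| = 0.253

0.253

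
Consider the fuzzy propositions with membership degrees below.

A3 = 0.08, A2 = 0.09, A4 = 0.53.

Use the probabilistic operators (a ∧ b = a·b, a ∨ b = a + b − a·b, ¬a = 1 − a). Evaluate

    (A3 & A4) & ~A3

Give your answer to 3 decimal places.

0.039

A3 & A4 = a·b on (0.0800, 0.5300) = 0.0424
~A3 = 1 − 0.0800 = 0.9200
(A3 & A4) & ~A3 = a·b on (0.0424, 0.9200) = 0.0390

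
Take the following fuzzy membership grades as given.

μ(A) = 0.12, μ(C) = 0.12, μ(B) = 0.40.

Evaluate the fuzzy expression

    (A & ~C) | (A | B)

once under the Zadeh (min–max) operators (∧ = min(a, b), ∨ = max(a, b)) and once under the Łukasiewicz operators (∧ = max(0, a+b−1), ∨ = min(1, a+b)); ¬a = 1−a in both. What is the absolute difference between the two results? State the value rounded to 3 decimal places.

0.120

Under Zadeh (min–max):
  ~C = 1 − 0.12 = 0.88
  A & ~C = min(a, b) on (0.12, 0.88) = 0.12
  A | B = max(a, b) on (0.12, 0.40) = 0.40
  (A & ~C) | (A | B) = max(a, b) on (0.12, 0.40) = 0.40
  → value = 0.4000
Under Łukasiewicz:
  ~C = 1 − 0.12 = 0.88
  A & ~C = max(0, a+b−1) on (0.12, 0.88) = 0.00
  A | B = min(1, a+b) on (0.12, 0.40) = 0.52
  (A & ~C) | (A | B) = min(1, a+b) on (0.00, 0.52) = 0.52
  → value = 0.5200
|0.4000 − 0.5200| = 0.120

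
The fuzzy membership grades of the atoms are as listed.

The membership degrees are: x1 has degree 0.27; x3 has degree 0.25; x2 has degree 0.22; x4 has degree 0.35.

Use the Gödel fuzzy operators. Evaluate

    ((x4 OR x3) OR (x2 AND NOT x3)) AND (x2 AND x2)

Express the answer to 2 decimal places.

x4 OR x3 = max(a, b) on (0.35, 0.25) = 0.35
NOT x3 = 1 − 0.25 = 0.75
x2 AND NOT x3 = min(a, b) on (0.22, 0.75) = 0.22
(x4 OR x3) OR (x2 AND NOT x3) = max(a, b) on (0.35, 0.22) = 0.35
x2 AND x2 = min(a, b) on (0.22, 0.22) = 0.22
((x4 OR x3) OR (x2 AND NOT x3)) AND (x2 AND x2) = min(a, b) on (0.35, 0.22) = 0.22

0.22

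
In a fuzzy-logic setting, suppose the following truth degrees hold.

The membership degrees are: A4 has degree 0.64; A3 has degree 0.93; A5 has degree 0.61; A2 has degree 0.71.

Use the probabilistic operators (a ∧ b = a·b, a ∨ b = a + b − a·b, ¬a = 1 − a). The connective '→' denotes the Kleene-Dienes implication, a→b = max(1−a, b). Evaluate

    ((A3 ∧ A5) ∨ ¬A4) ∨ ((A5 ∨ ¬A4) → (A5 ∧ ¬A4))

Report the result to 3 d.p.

A3 ∧ A5 = a·b on (0.9300, 0.6100) = 0.5673
¬A4 = 1 − 0.6400 = 0.3600
(A3 ∧ A5) ∨ ¬A4 = a + b − a·b on (0.5673, 0.3600) = 0.7231
¬A4 = 1 − 0.6400 = 0.3600
A5 ∨ ¬A4 = a + b − a·b on (0.6100, 0.3600) = 0.7504
¬A4 = 1 − 0.6400 = 0.3600
A5 ∧ ¬A4 = a·b on (0.6100, 0.3600) = 0.2196
(A5 ∨ ¬A4) → (A5 ∧ ¬A4)  [Kleene-Dienes: max(1−a, b)] with a=0.7504, b=0.2196 → 0.2496
((A3 ∧ A5) ∨ ¬A4) ∨ ((A5 ∨ ¬A4) → (A5 ∧ ¬A4)) = a + b − a·b on (0.7231, 0.2496) = 0.7922

0.792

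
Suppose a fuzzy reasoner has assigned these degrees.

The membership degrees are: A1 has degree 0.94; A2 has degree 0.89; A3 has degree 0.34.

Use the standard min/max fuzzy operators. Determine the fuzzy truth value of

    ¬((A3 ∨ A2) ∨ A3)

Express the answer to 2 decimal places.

A3 ∨ A2 = max(a, b) on (0.34, 0.89) = 0.89
(A3 ∨ A2) ∨ A3 = max(a, b) on (0.89, 0.34) = 0.89
¬((A3 ∨ A2) ∨ A3) = 1 − 0.89 = 0.11

0.11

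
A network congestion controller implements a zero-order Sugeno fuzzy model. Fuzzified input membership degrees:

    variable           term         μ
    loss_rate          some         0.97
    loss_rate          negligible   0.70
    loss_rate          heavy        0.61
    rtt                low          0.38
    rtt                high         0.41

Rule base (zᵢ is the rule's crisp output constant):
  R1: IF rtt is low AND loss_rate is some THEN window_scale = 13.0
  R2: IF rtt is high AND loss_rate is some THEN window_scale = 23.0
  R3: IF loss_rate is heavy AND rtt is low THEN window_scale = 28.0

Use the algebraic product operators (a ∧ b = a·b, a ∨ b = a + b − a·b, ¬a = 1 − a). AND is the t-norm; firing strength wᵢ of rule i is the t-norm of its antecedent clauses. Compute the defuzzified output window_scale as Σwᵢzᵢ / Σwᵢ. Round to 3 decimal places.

20.468

R1 (z=13.0): low=0.38, some=0.97; AND[a·b] → w = 0.3686
R2 (z=23.0): high=0.41, some=0.97; AND[a·b] → w = 0.3977
R3 (z=28.0): heavy=0.61, low=0.38; AND[a·b] → w = 0.2318
Weighted average = (0.3686·13.0 + 0.3977·23.0 + 0.2318·28.0) / (0.3686 + 0.3977 + 0.2318)
  = 20.4293 / 0.9981 = 20.468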